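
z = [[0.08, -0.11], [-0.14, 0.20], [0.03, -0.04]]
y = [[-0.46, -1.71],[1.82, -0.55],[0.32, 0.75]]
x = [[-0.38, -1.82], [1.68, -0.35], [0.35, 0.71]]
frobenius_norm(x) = 2.65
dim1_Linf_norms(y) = [1.71, 1.82, 0.75]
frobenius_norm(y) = 2.72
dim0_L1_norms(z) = [0.25, 0.35]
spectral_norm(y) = 1.95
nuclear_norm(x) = 3.74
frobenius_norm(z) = 0.28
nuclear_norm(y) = 3.85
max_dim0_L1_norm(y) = 3.01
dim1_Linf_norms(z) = [0.11, 0.2, 0.04]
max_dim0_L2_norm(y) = 1.95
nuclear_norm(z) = 0.29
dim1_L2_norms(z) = [0.14, 0.24, 0.05]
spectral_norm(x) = 2.02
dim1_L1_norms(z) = [0.19, 0.34, 0.07]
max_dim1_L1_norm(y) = 2.37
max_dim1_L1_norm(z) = 0.34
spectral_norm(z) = 0.28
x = z + y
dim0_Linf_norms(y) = [1.82, 1.71]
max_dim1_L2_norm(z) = 0.24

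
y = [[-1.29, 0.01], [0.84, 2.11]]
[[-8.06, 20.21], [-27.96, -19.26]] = y @ [[6.13, -15.69], [-15.69, -2.88]]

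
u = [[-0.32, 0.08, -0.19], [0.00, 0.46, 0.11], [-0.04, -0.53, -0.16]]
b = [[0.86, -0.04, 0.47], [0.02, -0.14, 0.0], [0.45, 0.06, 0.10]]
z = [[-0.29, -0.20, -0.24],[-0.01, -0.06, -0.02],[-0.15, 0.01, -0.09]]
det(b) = 0.02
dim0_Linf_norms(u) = [0.32, 0.53, 0.19]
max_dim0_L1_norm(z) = 0.45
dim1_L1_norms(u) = [0.59, 0.57, 0.73]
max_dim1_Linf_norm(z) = 0.29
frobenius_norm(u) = 0.82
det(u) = 0.00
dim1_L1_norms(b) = [1.37, 0.16, 0.61]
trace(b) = 0.82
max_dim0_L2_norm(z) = 0.33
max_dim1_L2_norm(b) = 0.98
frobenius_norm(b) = 1.09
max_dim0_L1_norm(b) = 1.33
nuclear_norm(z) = 0.56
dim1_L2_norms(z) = [0.43, 0.06, 0.18]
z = b @ u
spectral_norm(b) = 1.08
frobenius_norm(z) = 0.47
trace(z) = -0.44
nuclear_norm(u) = 1.11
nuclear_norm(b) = 1.35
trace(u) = -0.02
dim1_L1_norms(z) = [0.73, 0.09, 0.25]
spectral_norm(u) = 0.73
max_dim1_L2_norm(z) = 0.43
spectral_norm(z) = 0.45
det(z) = 0.00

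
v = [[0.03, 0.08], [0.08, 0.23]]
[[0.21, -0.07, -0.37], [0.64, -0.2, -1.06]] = v @ [[-4.34, 0.38, -1.13], [4.28, -1.00, -4.21]]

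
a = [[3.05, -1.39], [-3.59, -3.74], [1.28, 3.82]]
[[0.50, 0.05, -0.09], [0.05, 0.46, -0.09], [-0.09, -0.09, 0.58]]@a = [[1.23, -1.23], [-1.61, -2.13], [0.79, 2.68]]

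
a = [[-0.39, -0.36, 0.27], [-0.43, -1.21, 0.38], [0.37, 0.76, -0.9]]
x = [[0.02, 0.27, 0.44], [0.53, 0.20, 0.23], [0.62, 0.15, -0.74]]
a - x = [[-0.41,  -0.63,  -0.17], [-0.96,  -1.41,  0.15], [-0.25,  0.61,  -0.16]]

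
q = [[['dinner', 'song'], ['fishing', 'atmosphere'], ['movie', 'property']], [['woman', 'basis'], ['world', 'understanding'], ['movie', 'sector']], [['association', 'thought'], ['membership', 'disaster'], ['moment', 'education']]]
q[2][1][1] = 'disaster'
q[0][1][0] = 'fishing'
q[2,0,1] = 'thought'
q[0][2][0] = 'movie'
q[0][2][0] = 'movie'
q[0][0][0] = 'dinner'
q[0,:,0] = ['dinner', 'fishing', 'movie']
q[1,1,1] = 'understanding'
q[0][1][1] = 'atmosphere'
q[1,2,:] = ['movie', 'sector']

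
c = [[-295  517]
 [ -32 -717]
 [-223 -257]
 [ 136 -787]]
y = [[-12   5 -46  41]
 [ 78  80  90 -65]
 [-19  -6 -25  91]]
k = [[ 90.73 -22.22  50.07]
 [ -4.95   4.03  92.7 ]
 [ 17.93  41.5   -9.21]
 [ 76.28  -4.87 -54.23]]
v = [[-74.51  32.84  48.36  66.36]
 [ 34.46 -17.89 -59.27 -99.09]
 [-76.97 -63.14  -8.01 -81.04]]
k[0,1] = -22.22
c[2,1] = -257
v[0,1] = 32.84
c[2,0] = -223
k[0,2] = 50.07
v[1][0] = 34.46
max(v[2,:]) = -8.01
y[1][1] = 80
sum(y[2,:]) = 41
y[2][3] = 91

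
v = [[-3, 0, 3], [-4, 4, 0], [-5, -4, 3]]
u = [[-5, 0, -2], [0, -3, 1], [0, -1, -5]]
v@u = [[15, -3, -9], [20, -12, 12], [25, 9, -9]]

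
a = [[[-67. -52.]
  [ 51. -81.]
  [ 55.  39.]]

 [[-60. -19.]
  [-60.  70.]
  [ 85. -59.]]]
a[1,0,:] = [-60.0, -19.0]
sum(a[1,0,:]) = -79.0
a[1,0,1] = -19.0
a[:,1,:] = [[51.0, -81.0], [-60.0, 70.0]]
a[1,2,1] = -59.0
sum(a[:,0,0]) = -127.0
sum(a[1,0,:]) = -79.0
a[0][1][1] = -81.0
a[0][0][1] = -52.0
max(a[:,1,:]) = 70.0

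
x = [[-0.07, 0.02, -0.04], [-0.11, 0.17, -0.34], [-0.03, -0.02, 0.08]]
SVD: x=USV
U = [[-0.15, 0.71, -0.68], [-0.97, 0.01, 0.23], [0.17, 0.7, 0.69]]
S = [0.41, 0.08, 0.01]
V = [[0.28, -0.42, 0.86],  [-0.95, 0.03, 0.32],  [0.16, 0.91, 0.39]]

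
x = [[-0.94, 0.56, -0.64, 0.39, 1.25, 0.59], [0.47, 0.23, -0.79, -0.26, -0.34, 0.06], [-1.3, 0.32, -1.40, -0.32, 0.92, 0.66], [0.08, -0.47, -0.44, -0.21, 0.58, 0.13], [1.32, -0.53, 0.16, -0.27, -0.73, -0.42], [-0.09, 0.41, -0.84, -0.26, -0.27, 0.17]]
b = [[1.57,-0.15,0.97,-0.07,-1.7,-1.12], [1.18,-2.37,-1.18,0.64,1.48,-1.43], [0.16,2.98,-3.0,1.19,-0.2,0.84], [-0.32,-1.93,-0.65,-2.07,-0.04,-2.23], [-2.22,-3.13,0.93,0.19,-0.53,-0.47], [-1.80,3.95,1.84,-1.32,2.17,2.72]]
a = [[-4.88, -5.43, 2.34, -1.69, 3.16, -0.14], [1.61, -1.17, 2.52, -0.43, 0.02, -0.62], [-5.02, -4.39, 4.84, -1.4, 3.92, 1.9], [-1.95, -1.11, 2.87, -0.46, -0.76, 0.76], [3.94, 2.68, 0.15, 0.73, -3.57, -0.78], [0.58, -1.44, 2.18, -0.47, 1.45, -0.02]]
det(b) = -266.39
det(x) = 0.00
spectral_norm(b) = 7.67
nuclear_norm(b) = 21.23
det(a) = 0.00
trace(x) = -2.88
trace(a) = -5.26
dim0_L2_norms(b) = [3.49, 6.61, 4.0, 2.81, 3.18, 4.07]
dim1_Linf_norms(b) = [1.7, 2.37, 3.0, 2.23, 3.13, 3.95]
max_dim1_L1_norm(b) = 13.8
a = x @ b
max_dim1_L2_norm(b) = 6.01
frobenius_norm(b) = 10.32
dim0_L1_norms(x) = [4.2, 2.52, 4.27, 1.71, 4.09, 2.03]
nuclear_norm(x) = 6.43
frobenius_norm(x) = 3.82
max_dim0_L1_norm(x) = 4.27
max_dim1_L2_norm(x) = 2.27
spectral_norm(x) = 3.28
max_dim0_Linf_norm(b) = 3.95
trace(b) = -3.68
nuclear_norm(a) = 23.83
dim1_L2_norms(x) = [1.92, 1.04, 2.27, 0.9, 1.68, 1.03]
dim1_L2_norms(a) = [8.46, 3.3, 9.43, 3.83, 6.05, 3.08]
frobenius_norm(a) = 15.23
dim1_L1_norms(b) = [5.58, 8.28, 8.37, 7.24, 7.47, 13.8]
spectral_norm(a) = 13.98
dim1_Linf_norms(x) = [1.25, 0.79, 1.4, 0.58, 1.32, 0.84]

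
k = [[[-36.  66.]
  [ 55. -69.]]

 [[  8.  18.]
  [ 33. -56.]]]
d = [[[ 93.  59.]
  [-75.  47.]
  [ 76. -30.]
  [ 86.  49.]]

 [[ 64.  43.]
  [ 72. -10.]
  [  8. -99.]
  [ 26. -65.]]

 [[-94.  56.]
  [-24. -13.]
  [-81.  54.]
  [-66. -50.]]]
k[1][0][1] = 18.0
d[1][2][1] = -99.0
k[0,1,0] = 55.0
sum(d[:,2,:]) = -72.0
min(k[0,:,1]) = -69.0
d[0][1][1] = 47.0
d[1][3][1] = -65.0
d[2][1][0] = -24.0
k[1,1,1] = -56.0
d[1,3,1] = -65.0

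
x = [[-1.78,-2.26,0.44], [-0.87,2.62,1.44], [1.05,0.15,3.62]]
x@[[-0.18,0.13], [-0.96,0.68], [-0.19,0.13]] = [[2.41, -1.71], [-2.63, 1.86], [-1.02, 0.71]]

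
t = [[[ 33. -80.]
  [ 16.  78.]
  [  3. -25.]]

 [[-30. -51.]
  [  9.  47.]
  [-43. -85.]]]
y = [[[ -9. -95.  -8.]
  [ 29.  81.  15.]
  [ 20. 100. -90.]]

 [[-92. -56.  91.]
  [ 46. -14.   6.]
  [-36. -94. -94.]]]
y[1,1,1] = -14.0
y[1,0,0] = -92.0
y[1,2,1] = -94.0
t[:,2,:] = [[3.0, -25.0], [-43.0, -85.0]]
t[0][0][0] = 33.0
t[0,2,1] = -25.0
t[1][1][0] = 9.0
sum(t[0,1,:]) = 94.0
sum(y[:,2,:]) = -194.0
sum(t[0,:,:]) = 25.0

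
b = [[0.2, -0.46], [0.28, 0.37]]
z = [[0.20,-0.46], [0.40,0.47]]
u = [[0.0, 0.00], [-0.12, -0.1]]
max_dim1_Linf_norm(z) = 0.47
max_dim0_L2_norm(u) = 0.12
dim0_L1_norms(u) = [0.12, 0.1]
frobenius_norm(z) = 0.80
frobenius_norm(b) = 0.68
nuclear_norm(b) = 0.93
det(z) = 0.28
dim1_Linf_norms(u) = [0.0, 0.12]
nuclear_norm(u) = 0.16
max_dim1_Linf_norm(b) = 0.46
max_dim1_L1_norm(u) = 0.22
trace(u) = -0.10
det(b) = 0.20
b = u + z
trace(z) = 0.67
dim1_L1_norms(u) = [0.0, 0.22]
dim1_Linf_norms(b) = [0.46, 0.37]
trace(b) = 0.57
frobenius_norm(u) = 0.16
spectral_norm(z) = 0.68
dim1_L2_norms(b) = [0.5, 0.46]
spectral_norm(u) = 0.16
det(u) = 0.00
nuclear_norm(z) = 1.09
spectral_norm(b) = 0.59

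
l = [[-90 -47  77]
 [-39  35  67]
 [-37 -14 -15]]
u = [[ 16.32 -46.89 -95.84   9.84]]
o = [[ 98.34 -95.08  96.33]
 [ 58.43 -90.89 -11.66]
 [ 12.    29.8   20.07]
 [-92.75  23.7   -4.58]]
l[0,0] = -90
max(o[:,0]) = 98.34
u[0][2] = -95.84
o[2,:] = [12.0, 29.8, 20.07]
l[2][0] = -37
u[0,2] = -95.84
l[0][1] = -47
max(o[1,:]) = 58.43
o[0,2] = 96.33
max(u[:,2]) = -95.84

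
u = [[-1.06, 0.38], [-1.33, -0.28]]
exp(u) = [[0.24, 0.18], [-0.64, 0.61]]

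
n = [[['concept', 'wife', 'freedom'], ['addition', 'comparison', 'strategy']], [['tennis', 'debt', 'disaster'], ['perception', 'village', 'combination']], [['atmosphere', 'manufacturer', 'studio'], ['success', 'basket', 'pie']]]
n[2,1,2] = 'pie'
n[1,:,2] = ['disaster', 'combination']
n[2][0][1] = 'manufacturer'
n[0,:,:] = [['concept', 'wife', 'freedom'], ['addition', 'comparison', 'strategy']]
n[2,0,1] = 'manufacturer'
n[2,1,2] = 'pie'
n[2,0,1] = 'manufacturer'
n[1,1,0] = 'perception'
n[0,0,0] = 'concept'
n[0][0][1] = 'wife'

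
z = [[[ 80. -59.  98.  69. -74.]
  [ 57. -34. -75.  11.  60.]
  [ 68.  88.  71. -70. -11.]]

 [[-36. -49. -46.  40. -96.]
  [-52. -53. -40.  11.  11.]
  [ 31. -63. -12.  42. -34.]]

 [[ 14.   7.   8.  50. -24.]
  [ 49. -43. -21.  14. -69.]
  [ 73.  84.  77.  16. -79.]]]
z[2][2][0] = 73.0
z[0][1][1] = -34.0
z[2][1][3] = 14.0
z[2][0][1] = 7.0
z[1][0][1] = -49.0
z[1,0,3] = 40.0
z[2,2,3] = 16.0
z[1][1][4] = 11.0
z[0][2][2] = 71.0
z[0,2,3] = -70.0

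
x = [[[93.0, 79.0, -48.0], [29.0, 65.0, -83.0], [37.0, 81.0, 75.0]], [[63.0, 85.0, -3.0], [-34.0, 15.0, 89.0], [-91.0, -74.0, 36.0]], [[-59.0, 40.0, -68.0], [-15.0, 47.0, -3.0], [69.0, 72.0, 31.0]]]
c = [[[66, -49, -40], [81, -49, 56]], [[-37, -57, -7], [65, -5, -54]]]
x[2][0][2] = -68.0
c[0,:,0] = [66, 81]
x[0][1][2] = -83.0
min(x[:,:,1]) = -74.0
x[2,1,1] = 47.0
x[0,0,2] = -48.0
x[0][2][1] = 81.0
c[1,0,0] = -37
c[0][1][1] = -49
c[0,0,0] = 66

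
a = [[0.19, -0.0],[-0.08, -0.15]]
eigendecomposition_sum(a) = [[-0.00, -0.00],[-0.04, -0.15]] + [[0.19, 0.0],[-0.04, 0.00]]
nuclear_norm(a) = 0.35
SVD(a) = [[-0.78, 0.62], [0.62, 0.78]] @ diag([0.21936385151572554, 0.129921132415734]) @ [[-0.91, -0.42], [0.42, -0.91]]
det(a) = -0.03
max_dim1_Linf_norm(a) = 0.19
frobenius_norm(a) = 0.25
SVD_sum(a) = [[0.16,  0.07], [-0.12,  -0.06]] + [[0.03, -0.07], [0.04, -0.09]]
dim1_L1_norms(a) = [0.19, 0.23]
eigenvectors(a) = [[0.00, 0.97],[1.00, -0.23]]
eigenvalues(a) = [-0.15, 0.19]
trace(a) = 0.04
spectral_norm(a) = 0.22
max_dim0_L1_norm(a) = 0.27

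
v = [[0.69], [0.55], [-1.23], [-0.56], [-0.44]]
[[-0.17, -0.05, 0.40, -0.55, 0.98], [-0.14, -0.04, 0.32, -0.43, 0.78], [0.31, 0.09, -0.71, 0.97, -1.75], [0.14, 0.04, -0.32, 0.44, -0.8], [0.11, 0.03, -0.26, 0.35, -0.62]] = v @ [[-0.25, -0.07, 0.58, -0.79, 1.42]]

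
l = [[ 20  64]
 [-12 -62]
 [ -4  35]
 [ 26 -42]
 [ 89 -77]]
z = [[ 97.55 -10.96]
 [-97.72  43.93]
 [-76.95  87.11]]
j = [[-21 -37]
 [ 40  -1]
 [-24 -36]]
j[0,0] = -21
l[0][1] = 64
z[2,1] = 87.11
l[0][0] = 20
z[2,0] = -76.95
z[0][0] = 97.55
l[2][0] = -4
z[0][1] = -10.96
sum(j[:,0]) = -5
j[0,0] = -21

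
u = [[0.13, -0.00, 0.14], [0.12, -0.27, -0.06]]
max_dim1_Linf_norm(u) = 0.27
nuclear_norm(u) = 0.49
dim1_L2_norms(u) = [0.19, 0.3]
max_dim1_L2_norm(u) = 0.3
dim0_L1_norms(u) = [0.25, 0.27, 0.2]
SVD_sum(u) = [[0.02, -0.03, -0.01],[0.13, -0.27, -0.04]] + [[0.11, 0.03, 0.15], [-0.01, -0.00, -0.02]]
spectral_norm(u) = 0.30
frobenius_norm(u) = 0.36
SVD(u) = [[0.13,0.99],[0.99,-0.13]] @ diag([0.30304588535749893, 0.18858205473450979]) @ [[0.45, -0.88, -0.14],[0.6, 0.18, 0.78]]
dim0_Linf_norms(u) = [0.13, 0.27, 0.14]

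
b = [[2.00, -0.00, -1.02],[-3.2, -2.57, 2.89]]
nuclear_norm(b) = 6.54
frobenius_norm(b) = 5.50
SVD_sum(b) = [[1.35, 0.87, -1.12], [-3.45, -2.23, 2.85]] + [[0.65, -0.87, 0.1], [0.25, -0.34, 0.04]]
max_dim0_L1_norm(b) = 5.2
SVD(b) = [[-0.37, 0.93], [0.93, 0.37]] @ diag([5.3725911473763155, 1.171607597761998]) @ [[-0.69, -0.45, 0.57], [0.59, -0.8, 0.09]]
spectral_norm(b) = 5.37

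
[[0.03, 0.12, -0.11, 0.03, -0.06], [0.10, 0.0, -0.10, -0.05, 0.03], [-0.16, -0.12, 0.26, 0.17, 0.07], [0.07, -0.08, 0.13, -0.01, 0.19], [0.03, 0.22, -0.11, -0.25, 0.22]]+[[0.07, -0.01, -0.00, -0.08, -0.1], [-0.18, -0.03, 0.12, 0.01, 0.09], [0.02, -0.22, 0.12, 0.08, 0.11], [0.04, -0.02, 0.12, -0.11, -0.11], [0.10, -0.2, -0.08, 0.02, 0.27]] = [[0.1, 0.11, -0.11, -0.05, -0.16], [-0.08, -0.03, 0.02, -0.04, 0.12], [-0.14, -0.34, 0.38, 0.25, 0.18], [0.11, -0.10, 0.25, -0.12, 0.08], [0.13, 0.02, -0.19, -0.23, 0.49]]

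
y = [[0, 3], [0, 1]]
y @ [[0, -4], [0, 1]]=[[0, 3], [0, 1]]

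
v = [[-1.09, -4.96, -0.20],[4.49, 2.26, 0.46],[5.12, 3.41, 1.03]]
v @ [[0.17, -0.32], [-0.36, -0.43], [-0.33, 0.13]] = [[1.67, 2.46], [-0.20, -2.35], [-0.7, -2.97]]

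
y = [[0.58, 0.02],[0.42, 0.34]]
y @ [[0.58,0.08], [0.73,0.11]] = [[0.35, 0.05], [0.49, 0.07]]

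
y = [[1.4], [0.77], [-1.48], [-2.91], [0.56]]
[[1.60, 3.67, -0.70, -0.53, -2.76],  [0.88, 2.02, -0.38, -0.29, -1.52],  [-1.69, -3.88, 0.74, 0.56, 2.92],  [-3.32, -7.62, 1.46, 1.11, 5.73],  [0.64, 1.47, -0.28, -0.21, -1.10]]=y@[[1.14, 2.62, -0.50, -0.38, -1.97]]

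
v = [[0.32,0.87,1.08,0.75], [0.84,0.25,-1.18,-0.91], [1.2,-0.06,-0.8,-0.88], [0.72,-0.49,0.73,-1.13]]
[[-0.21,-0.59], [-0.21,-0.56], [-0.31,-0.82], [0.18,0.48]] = v @ [[-0.39, -1.06], [-0.01, -0.02], [0.14, 0.37], [-0.31, -0.85]]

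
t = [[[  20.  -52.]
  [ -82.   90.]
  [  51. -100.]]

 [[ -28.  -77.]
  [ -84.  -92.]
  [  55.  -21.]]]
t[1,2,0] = 55.0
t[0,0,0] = 20.0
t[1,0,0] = -28.0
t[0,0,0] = 20.0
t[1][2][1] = -21.0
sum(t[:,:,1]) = -252.0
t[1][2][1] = -21.0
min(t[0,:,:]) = -100.0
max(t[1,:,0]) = 55.0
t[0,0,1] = -52.0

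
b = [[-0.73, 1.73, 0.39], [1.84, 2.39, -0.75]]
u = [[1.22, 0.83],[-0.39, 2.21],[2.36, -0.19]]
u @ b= [[0.64,4.09,-0.15],[4.35,4.61,-1.81],[-2.07,3.63,1.06]]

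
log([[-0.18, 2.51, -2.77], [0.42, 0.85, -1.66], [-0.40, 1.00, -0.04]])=[[(0.94+3.34j), (-0.44-5.17j), -2.80+0.77j],[(0.71+0.3j), -0.37-0.47j, -1.94+0.07j],[(0.3+1.17j), -0.01-1.81j, (-0.94+0.27j)]]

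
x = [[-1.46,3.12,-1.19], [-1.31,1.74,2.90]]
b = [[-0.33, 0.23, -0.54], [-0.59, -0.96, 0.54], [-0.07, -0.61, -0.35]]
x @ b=[[-1.28, -2.61, 2.89], [-0.8, -3.74, 0.63]]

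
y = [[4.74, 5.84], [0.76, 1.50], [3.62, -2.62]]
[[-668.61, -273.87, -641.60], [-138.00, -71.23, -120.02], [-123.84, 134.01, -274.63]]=y @ [[-73.75, 1.94, -97.88], [-54.63, -48.47, -30.42]]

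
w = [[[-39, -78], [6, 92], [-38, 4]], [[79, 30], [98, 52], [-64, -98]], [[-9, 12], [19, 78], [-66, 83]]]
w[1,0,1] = 30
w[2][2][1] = 83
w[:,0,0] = [-39, 79, -9]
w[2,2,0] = -66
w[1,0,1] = 30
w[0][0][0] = -39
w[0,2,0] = -38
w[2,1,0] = 19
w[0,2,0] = -38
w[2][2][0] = -66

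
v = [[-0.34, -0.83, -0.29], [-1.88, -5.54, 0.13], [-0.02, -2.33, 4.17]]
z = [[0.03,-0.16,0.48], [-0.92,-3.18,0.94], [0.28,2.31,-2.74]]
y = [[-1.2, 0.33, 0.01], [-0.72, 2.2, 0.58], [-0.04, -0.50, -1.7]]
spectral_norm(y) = 2.69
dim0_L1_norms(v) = [2.24, 8.7, 4.59]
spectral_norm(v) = 6.61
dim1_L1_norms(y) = [1.54, 3.5, 2.24]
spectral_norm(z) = 4.77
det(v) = 0.01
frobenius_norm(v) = 7.61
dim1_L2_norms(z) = [0.51, 3.44, 3.59]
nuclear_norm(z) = 6.29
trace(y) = -0.70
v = y @ z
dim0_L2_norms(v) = [1.91, 6.07, 4.18]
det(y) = 3.73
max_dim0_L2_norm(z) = 3.93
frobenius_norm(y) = 3.22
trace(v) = -1.71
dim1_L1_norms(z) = [0.67, 5.04, 5.33]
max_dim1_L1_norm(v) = 7.55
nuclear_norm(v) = 10.39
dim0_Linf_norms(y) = [1.2, 2.2, 1.7]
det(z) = -0.04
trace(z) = -5.89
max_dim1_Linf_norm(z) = 3.18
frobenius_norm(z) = 5.00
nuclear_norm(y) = 5.12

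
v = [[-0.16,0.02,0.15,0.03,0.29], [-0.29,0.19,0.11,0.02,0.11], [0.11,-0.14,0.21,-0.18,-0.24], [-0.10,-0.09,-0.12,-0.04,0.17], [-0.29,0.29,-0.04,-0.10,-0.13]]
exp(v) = [[0.82, 0.05, 0.15, 0.00, 0.23], [-0.3, 1.21, 0.11, 0.00, 0.06], [0.18, -0.2, 1.25, -0.18, -0.25], [-0.11, -0.06, -0.15, 0.96, 0.15], [-0.29, 0.30, -0.04, -0.09, 0.85]]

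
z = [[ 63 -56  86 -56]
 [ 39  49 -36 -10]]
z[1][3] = -10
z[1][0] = 39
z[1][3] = -10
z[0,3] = -56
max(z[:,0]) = 63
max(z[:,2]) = 86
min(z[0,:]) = -56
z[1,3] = -10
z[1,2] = -36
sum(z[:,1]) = -7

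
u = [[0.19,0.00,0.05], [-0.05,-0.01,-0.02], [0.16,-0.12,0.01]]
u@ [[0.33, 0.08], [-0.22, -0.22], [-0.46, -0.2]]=[[0.04, 0.01], [-0.01, 0.00], [0.07, 0.04]]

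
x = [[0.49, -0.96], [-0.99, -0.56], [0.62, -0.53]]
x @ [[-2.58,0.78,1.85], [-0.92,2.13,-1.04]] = [[-0.38, -1.66, 1.90],[3.07, -1.96, -1.25],[-1.11, -0.65, 1.7]]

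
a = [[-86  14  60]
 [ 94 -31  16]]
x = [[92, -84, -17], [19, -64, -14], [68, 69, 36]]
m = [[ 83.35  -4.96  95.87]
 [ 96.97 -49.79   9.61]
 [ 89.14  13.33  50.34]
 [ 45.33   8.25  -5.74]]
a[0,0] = -86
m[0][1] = -4.96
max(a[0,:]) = 60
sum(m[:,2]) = 150.07999999999998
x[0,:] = [92, -84, -17]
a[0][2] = 60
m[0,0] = 83.35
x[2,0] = 68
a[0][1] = 14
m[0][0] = 83.35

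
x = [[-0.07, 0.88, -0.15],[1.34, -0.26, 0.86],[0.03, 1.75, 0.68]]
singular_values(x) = [2.04, 1.64, 0.3]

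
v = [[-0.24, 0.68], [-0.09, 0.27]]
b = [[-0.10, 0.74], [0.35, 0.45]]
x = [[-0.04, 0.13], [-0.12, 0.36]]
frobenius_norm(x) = 0.40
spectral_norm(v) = 0.78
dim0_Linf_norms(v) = [0.24, 0.68]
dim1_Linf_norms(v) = [0.68, 0.27]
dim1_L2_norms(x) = [0.14, 0.38]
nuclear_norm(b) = 1.22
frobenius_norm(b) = 0.94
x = b @ v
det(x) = 0.00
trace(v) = 0.03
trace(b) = 0.35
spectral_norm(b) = 0.87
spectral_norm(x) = 0.40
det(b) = -0.30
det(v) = -0.00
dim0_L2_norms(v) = [0.26, 0.73]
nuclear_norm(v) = 0.78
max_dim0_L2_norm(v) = 0.73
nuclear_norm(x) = 0.41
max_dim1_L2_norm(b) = 0.75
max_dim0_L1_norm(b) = 1.19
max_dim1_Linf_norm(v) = 0.68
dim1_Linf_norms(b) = [0.74, 0.45]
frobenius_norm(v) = 0.78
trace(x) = 0.32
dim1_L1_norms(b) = [0.84, 0.8]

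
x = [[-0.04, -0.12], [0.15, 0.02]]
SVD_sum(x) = [[-0.08,-0.05], [0.12,0.07]] + [[0.04, -0.07], [0.03, -0.05]]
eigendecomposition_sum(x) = [[-0.02+0.06j, -0.06-0.00j], [(0.08+0.01j), (0.01+0.07j)]] + [[(-0.02-0.06j), -0.06+0.00j],  [0.07-0.01j, 0.01-0.07j]]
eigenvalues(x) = [(-0.01+0.13j), (-0.01-0.13j)]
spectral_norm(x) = 0.17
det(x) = 0.02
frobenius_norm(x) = 0.20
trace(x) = -0.02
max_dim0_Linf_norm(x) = 0.15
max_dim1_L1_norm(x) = 0.17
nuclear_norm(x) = 0.27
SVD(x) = [[-0.56, 0.83], [0.83, 0.56]] @ diag([0.16891088336930568, 0.10182884404431197]) @ [[0.87, 0.49], [0.49, -0.87]]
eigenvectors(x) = [[(0.15-0.65j),0.15+0.65j], [-0.75+0.00j,-0.75-0.00j]]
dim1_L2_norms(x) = [0.13, 0.15]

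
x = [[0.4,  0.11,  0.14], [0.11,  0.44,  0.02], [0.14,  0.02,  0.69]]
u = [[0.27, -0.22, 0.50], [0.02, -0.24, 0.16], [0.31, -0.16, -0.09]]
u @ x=[[0.15, -0.06, 0.38], [0.00, -0.10, 0.11], [0.09, -0.04, -0.02]]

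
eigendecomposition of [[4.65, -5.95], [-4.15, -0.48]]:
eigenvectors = [[0.89, 0.59],[-0.45, 0.81]]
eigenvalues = [7.68, -3.51]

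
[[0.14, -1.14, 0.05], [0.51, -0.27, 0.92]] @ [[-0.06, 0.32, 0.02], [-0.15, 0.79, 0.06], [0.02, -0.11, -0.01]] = [[0.16,  -0.86,  -0.07], [0.03,  -0.15,  -0.02]]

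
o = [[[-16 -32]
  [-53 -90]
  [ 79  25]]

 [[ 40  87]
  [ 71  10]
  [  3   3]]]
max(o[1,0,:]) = 87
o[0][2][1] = 25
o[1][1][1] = 10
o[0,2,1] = 25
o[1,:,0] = [40, 71, 3]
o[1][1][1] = 10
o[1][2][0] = 3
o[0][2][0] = 79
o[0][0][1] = -32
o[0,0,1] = -32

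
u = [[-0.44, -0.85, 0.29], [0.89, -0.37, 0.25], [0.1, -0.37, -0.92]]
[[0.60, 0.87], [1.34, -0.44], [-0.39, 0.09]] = u @ [[0.9, -0.77], [-0.87, -0.61], [0.87, 0.06]]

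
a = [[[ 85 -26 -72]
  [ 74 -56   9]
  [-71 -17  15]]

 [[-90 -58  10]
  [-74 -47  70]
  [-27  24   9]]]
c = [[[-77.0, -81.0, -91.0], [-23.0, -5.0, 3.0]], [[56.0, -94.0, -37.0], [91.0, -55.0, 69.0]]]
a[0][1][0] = 74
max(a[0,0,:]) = 85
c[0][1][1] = -5.0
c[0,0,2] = -91.0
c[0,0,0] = -77.0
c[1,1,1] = -55.0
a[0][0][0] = 85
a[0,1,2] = 9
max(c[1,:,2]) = 69.0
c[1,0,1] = -94.0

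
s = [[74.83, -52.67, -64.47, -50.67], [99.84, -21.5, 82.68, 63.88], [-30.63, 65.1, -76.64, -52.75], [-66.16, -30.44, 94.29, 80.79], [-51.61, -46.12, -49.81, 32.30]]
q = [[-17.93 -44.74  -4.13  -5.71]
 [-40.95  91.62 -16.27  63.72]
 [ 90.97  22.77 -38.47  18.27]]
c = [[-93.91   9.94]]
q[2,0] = 90.97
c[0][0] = -93.91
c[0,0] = -93.91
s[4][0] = -51.61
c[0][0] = -93.91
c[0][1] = 9.94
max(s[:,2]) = 94.29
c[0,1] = 9.94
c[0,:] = [-93.91, 9.94]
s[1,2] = 82.68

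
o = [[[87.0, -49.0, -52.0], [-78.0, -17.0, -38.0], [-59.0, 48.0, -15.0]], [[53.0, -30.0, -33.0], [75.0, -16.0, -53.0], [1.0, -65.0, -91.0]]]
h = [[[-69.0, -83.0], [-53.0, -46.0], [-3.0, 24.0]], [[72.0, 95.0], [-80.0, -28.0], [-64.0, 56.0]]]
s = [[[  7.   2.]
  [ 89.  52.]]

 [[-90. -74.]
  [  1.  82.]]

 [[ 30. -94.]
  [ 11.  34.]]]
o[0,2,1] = 48.0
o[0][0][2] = -52.0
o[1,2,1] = -65.0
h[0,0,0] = -69.0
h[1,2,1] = 56.0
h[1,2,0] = -64.0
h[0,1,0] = -53.0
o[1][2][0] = 1.0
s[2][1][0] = 11.0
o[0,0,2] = -52.0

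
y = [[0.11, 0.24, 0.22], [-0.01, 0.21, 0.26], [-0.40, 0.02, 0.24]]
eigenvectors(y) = [[-0.06-0.56j, -0.06+0.56j, 0.34+0.00j], [0.13-0.49j, 0.13+0.49j, (-0.72+0j)], [0.65+0.00j, 0.65-0.00j, (0.61+0j)]]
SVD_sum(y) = [[-0.1,0.1,0.17], [-0.14,0.13,0.23], [-0.17,0.17,0.29]] + [[0.21, 0.14, 0.05], [0.13, 0.08, 0.03], [-0.23, -0.15, -0.05]] + [[-0.00, 0.0, -0.00],[0.00, -0.00, 0.00],[-0.00, 0.0, -0.00]]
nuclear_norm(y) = 0.94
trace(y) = 0.56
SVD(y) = [[0.42, -0.64, 0.64], [0.56, -0.37, -0.74], [0.71, 0.67, 0.20]] @ diag([0.5308496012325835, 0.40752711217654836, 0.004511508866251397]) @ [[-0.46, 0.44, 0.77], [-0.82, -0.53, -0.18], [-0.33, 0.72, -0.61]]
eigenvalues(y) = [(0.28+0.33j), (0.28-0.33j), (-0.01+0j)]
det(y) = -0.00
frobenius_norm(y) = 0.67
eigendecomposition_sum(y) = [[0.06+0.17j, 0.12-0.02j, (0.11-0.12j)], [(-0.01+0.16j), (0.11+0.02j), (0.13-0.06j)], [-0.20+0.04j, 0.01+0.14j, 0.12+0.14j]] + [[0.06-0.17j, (0.12+0.02j), (0.11+0.12j)], [-0.01-0.16j, 0.11-0.02j, (0.13+0.06j)], [-0.20-0.04j, (0.01-0.14j), 0.12-0.14j]] + [[-0.00+0.00j,-0j,(-0+0j)], [-0j,-0.00+0.00j,0.00-0.00j], [(-0+0j),-0j,(-0+0j)]]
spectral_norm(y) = 0.53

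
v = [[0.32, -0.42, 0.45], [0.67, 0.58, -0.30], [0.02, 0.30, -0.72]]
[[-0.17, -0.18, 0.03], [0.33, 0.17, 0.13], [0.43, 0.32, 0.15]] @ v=[[-0.17, -0.02, -0.04], [0.22, -0.0, 0.00], [0.36, 0.05, -0.01]]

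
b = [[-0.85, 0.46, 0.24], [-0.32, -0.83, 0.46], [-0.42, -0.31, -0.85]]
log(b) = [[-0.00+1.14j, (1.48-0.97j), (1.25+1.15j)], [-1.51-0.98j, -0.01+0.84j, 1.47-0.99j], [(-1.27+1.16j), -1.47-0.99j, (0.01+1.17j)]]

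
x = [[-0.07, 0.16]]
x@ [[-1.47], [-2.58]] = [[-0.31]]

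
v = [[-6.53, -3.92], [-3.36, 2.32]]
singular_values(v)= [7.85, 3.61]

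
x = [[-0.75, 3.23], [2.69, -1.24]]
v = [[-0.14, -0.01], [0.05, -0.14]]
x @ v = [[0.27, -0.44], [-0.44, 0.15]]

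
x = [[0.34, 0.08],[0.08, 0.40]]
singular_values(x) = [0.46, 0.28]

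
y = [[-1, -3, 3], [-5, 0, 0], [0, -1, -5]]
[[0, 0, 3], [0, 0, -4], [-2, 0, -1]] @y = [[0, -3, -15], [0, 4, 20], [2, 7, -1]]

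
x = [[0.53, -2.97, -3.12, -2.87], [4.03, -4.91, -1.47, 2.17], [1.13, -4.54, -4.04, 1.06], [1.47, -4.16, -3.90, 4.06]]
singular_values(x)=[11.51, 4.8, 3.03, 0.23]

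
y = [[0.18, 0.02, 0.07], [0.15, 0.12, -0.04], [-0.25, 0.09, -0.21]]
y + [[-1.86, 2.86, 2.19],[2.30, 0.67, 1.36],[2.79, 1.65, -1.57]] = [[-1.68, 2.88, 2.26], [2.45, 0.79, 1.32], [2.54, 1.74, -1.78]]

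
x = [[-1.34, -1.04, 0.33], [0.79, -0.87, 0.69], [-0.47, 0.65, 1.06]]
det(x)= 3.079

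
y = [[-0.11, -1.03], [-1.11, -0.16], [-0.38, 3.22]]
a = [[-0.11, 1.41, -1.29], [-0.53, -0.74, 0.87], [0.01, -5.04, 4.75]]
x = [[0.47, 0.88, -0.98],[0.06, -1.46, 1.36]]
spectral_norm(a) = 7.27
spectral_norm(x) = 2.40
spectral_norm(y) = 3.40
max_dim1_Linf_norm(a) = 5.04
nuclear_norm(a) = 7.83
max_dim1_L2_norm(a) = 6.93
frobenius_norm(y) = 3.58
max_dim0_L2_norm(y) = 3.38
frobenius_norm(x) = 2.44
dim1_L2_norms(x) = [1.4, 2.0]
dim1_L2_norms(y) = [1.04, 1.12, 3.24]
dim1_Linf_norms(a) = [1.41, 0.87, 5.04]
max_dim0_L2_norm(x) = 1.7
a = y @ x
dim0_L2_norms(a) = [0.54, 5.29, 5.0]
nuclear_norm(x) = 2.83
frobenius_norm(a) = 7.29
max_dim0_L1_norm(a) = 7.19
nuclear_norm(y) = 4.54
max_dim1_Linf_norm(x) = 1.46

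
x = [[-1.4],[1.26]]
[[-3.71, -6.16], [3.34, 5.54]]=x@[[2.65, 4.40]]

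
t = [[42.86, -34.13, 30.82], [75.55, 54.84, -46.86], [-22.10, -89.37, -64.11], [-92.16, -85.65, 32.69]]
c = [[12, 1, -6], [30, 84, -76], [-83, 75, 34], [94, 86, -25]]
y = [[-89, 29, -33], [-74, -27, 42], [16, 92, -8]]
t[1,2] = -46.86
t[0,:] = [42.86, -34.13, 30.82]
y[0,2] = -33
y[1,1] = -27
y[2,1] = 92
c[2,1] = 75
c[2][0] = -83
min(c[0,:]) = -6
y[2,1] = 92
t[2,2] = -64.11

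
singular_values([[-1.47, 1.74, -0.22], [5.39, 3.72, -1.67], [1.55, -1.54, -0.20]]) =[6.78, 3.12, 0.25]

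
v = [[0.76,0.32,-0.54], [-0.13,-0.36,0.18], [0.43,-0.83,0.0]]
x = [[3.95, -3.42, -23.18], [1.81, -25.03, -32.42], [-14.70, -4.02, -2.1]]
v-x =[[-3.19,  3.74,  22.64],[-1.94,  24.67,  32.60],[15.13,  3.19,  2.1]]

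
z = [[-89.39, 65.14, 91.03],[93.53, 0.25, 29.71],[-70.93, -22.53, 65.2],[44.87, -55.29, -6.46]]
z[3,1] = -55.29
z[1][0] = 93.53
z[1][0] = 93.53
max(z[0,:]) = 91.03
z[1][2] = 29.71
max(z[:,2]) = 91.03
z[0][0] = -89.39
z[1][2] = 29.71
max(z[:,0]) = 93.53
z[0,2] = 91.03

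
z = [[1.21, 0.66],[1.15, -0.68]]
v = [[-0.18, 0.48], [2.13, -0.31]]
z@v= [[1.19,  0.38], [-1.66,  0.76]]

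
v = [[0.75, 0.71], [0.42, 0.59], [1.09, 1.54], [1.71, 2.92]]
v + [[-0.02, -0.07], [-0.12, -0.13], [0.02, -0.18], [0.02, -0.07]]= [[0.73, 0.64], [0.3, 0.46], [1.11, 1.36], [1.73, 2.85]]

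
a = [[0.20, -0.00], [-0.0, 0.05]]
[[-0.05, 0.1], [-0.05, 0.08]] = a @ [[-0.25, 0.48], [-0.99, 1.68]]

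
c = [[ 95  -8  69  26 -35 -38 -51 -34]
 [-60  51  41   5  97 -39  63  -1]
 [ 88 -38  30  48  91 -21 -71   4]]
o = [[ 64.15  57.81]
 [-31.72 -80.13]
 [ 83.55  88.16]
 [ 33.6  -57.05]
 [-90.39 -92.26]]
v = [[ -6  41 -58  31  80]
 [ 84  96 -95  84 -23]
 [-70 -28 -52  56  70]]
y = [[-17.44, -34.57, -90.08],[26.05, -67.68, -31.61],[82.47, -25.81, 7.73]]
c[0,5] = -38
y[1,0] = 26.05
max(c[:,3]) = 48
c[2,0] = 88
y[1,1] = -67.68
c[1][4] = 97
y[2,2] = 7.73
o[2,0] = 83.55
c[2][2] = 30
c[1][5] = -39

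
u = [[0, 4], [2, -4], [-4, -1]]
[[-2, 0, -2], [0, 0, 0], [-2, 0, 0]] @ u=[[8, -6], [0, 0], [0, -8]]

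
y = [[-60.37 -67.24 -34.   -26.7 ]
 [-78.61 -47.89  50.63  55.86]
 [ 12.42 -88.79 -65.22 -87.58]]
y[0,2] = -34.0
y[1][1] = -47.89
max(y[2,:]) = 12.42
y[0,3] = -26.7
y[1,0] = -78.61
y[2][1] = -88.79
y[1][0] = -78.61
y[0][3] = -26.7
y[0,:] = [-60.37, -67.24, -34.0, -26.7]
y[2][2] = -65.22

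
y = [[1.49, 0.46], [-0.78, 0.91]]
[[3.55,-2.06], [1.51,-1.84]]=y @ [[1.48, -0.6], [2.93, -2.54]]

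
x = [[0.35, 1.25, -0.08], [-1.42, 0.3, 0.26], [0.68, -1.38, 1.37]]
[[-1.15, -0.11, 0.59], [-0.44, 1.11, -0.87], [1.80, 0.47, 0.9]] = x @[[0.16, -0.61, 0.78], [-0.95, 0.13, 0.29], [0.28, 0.78, 0.56]]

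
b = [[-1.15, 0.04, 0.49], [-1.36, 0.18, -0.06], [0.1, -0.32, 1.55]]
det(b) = -0.01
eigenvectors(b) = [[0.67,-0.12,0.17], [0.74,-0.97,-0.2], [0.06,-0.19,0.97]]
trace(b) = 0.58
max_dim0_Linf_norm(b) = 1.55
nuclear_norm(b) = 3.45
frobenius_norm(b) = 2.44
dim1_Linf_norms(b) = [1.15, 1.36, 1.55]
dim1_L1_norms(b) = [1.68, 1.6, 1.97]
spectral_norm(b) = 1.83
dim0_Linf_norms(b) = [1.36, 0.32, 1.55]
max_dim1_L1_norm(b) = 1.97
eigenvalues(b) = [-1.06, 0.01, 1.63]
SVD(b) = [[-0.68, -0.01, -0.73],[-0.67, -0.39, 0.63],[-0.29, 0.92, 0.26]] @ diag([1.8273766638110576, 1.620303217475018, 0.0034658330706249982]) @ [[0.91, -0.03, -0.41], [0.39, -0.23, 0.89], [0.12, 0.97, 0.19]]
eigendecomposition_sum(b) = [[-1.19, 0.1, 0.23], [-1.31, 0.11, 0.25], [-0.12, 0.01, 0.02]] + [[-0.0, 0.0, 0.00], [-0.01, 0.01, 0.00], [-0.00, 0.00, 0.0]] + [[0.04,-0.06,0.26],  [-0.04,0.07,-0.31],  [0.22,-0.33,1.53]]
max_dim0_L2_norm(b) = 1.78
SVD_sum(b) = [[-1.14, 0.04, 0.51], [-1.11, 0.04, 0.50], [-0.49, 0.02, 0.22]] + [[-0.01, 0.01, -0.02], [-0.25, 0.14, -0.56], [0.59, -0.34, 1.33]] + [[-0.0, -0.0, -0.00], [0.00, 0.00, 0.0], [0.00, 0.0, 0.0]]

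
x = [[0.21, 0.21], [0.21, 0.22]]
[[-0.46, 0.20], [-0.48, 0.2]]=x@ [[0.19, 1.72], [-2.38, -0.75]]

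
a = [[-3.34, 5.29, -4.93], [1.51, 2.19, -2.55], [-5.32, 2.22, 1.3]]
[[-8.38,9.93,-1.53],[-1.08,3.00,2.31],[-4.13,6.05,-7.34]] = a @ [[1.0, -0.36, 0.84], [-0.04, 1.78, -0.70], [0.98, 0.14, -1.01]]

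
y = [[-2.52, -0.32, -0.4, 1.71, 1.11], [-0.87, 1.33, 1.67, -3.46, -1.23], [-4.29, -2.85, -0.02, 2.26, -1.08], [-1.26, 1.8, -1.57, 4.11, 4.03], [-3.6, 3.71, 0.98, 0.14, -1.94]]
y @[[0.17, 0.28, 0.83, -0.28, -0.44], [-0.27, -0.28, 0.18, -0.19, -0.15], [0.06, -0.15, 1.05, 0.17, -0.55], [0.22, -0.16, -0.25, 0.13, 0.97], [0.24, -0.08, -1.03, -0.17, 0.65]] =[[0.28, -0.92, -4.14, 0.73, 3.76], [-1.46, -0.21, 3.4, 0.03, -4.89], [0.28, -0.68, -3.55, 2.22, 3.82], [1.08, -1.60, -7.55, -0.41, 7.75], [-1.99, -2.06, 0.67, 0.82, -0.64]]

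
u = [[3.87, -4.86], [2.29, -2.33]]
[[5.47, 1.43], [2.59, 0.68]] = u @ [[-0.08, -0.02], [-1.19, -0.31]]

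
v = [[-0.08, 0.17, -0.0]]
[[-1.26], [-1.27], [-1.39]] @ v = [[0.10,-0.21,0.0], [0.1,-0.22,0.00], [0.11,-0.24,0.0]]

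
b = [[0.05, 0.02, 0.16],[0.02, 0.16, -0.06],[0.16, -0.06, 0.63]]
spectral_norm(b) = 0.68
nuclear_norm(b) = 0.84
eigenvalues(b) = [0.68, 0.0, 0.16]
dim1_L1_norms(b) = [0.23, 0.24, 0.85]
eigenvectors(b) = [[0.24, 0.94, -0.24], [-0.1, -0.22, -0.97], [0.96, -0.26, -0.04]]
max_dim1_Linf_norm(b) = 0.63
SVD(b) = [[-0.24, -0.24, -0.94], [0.10, -0.97, 0.22], [-0.96, -0.04, 0.26]] @ diag([0.6766888317895938, 0.16214457745246555, 0.0011665907579407823]) @ [[-0.24,  0.10,  -0.96], [-0.24,  -0.97,  -0.04], [-0.94,  0.22,  0.26]]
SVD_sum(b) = [[0.04, -0.02, 0.16],[-0.02, 0.01, -0.07],[0.16, -0.07, 0.63]] + [[0.01, 0.04, 0.0],[0.04, 0.15, 0.01],[0.0, 0.01, 0.00]] + [[0.0, -0.0, -0.0],[-0.0, 0.00, 0.0],[-0.0, 0.0, 0.00]]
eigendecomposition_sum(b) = [[0.04, -0.02, 0.16], [-0.02, 0.01, -0.07], [0.16, -0.07, 0.63]] + [[0.00, -0.00, -0.0], [-0.0, 0.00, 0.00], [-0.00, 0.00, 0.0]] + [[0.01, 0.04, 0.00],[0.04, 0.15, 0.01],[0.00, 0.01, 0.00]]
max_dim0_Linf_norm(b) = 0.63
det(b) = 0.00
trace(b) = 0.84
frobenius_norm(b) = 0.70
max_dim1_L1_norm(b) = 0.85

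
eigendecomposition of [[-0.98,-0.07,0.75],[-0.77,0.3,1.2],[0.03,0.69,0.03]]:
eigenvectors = [[0.19, 0.75, 0.71], [0.79, 0.58, -0.32], [0.58, -0.31, 0.62]]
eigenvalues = [0.99, -1.34, -0.3]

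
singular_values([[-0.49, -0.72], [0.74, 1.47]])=[1.86, 0.1]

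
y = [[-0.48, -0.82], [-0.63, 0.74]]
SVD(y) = [[-0.68,0.73], [0.73,0.68]] @ diag([1.1084959309723654, 0.7864710872102731]) @ [[-0.12, 0.99], [-0.99, -0.12]]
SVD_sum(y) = [[0.09,-0.75], [-0.1,0.8]] + [[-0.57, -0.07], [-0.53, -0.06]]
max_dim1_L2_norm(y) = 0.97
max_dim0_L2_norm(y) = 1.1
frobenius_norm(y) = 1.36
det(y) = -0.87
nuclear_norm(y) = 1.89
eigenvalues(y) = [-0.81, 1.07]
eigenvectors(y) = [[-0.93, 0.47],  [-0.38, -0.88]]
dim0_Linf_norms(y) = [0.63, 0.82]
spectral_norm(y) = 1.11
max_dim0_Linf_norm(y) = 0.82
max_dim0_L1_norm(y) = 1.56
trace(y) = 0.26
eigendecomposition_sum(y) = [[-0.67,-0.35], [-0.27,-0.14]] + [[0.19, -0.47],[-0.36, 0.88]]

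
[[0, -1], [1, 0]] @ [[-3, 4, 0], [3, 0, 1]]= [[-3, 0, -1], [-3, 4, 0]]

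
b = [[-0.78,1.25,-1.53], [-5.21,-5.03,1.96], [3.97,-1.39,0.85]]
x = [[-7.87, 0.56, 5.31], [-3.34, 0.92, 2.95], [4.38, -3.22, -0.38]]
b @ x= [[-4.74, 5.64, 0.13], [66.39, -13.86, -43.25], [-22.88, -1.79, 16.66]]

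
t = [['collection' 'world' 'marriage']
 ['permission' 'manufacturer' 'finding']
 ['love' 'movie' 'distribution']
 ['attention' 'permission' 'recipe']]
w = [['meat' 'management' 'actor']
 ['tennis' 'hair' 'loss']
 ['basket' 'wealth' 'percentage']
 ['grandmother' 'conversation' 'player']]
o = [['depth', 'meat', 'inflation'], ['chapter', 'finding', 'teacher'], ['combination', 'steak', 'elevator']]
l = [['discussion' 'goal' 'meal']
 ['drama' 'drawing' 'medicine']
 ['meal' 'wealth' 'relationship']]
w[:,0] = ['meat', 'tennis', 'basket', 'grandmother']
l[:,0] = ['discussion', 'drama', 'meal']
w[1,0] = 'tennis'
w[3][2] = 'player'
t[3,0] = 'attention'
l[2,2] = 'relationship'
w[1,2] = 'loss'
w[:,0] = ['meat', 'tennis', 'basket', 'grandmother']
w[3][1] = 'conversation'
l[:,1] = ['goal', 'drawing', 'wealth']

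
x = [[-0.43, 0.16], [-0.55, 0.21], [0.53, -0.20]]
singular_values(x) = [0.94, 0.0]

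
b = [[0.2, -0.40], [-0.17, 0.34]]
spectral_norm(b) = 0.59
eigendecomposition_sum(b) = [[0.0, 0.0], [0.0, 0.00]] + [[0.2,-0.4], [-0.17,0.34]]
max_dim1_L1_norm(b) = 0.6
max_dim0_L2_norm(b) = 0.52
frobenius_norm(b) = 0.59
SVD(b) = [[-0.76, 0.65],  [0.65, 0.76]] @ diag([0.5869412236331676, 4.093089447758787e-18]) @ [[-0.45,  0.89], [-0.89,  -0.45]]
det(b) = -0.00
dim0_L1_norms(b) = [0.37, 0.74]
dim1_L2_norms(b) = [0.45, 0.38]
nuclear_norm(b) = 0.59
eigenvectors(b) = [[-0.89,0.76], [-0.45,-0.65]]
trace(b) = 0.54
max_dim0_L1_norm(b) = 0.74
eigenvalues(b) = [0.0, 0.54]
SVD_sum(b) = [[0.20, -0.40], [-0.17, 0.34]] + [[-0.00, -0.0], [-0.0, -0.0]]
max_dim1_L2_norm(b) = 0.45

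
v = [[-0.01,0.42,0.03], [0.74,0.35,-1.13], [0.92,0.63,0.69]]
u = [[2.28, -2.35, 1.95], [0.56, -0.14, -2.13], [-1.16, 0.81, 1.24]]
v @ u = [[0.18, -0.01, -0.88], [3.19, -2.7, -0.7], [1.65, -1.69, 1.31]]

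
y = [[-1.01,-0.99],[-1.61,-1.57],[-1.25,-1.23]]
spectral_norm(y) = 3.18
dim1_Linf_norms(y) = [1.01, 1.61, 1.25]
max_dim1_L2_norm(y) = 2.25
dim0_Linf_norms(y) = [1.61, 1.57]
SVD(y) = [[-0.44,0.16], [-0.71,-0.67], [-0.55,0.73]] @ diag([3.183168204889144, 0.006338720913722279]) @ [[0.71, 0.7], [0.70, -0.71]]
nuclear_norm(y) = 3.19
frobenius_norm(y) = 3.18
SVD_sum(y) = [[-1.01, -0.99], [-1.61, -1.57], [-1.25, -1.23]] + [[0.00,-0.00], [-0.0,0.00], [0.00,-0.0]]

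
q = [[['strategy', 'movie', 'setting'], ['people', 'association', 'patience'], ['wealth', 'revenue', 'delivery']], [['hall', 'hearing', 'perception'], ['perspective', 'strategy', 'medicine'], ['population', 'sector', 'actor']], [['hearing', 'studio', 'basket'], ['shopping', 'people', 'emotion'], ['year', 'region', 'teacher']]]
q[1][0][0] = 'hall'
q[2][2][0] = 'year'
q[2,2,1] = 'region'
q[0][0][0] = 'strategy'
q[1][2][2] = 'actor'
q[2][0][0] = 'hearing'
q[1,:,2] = ['perception', 'medicine', 'actor']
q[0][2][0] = 'wealth'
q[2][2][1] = 'region'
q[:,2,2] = ['delivery', 'actor', 'teacher']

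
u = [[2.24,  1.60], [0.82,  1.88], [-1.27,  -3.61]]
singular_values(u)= [4.96, 1.36]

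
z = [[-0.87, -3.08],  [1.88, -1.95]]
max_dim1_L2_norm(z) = 3.2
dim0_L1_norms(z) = [2.75, 5.03]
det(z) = 7.49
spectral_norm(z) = 3.66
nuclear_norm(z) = 5.71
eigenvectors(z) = [[0.79+0.00j, 0.79-0.00j], [(0.14-0.6j), 0.14+0.60j]]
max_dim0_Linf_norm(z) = 3.08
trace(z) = -2.82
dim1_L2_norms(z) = [3.2, 2.71]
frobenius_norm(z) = 4.19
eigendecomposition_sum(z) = [[-0.44+1.33j,-1.54-0.93j],[0.94+0.57j,-0.98+1.01j]] + [[(-0.44-1.33j), -1.54+0.93j], [0.94-0.57j, (-0.98-1.01j)]]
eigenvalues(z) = [(-1.41+2.34j), (-1.41-2.34j)]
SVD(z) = [[0.81, 0.59], [0.59, -0.81]] @ diag([3.6600230793864377, 2.0455881937375913]) @ [[0.11, -0.99],[-0.99, -0.11]]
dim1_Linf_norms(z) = [3.08, 1.95]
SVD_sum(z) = [[0.32, -2.95], [0.23, -2.13]] + [[-1.19, -0.13], [1.65, 0.18]]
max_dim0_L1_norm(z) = 5.03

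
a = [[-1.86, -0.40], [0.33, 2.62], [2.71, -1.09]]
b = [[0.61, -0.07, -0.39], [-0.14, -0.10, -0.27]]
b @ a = [[-2.21, -0.0],[-0.50, 0.09]]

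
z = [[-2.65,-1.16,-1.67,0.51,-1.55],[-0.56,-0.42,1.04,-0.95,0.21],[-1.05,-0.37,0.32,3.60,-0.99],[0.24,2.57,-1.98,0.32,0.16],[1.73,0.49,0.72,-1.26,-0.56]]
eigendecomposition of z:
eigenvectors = [[(-0.06-0.28j), -0.06+0.28j, -0.44+0.44j, (-0.44-0.44j), -0.45+0.00j], [(0.21+0.25j), (0.21-0.25j), -0.17+0.02j, -0.17-0.02j, (0.58+0j)], [(-0.65+0j), (-0.65-0j), (-0.09+0.09j), (-0.09-0.09j), 0.67+0.00j], [(0.11-0.58j), 0.11+0.58j, 0.09+0.05j, (0.09-0.05j), (0.06+0j)], [(0.09+0.2j), (0.09-0.2j), 0.75+0.00j, (0.75-0j), (-0.05+0j)]]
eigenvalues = [(-0.11+3.22j), (-0.11-3.22j), (-1.93+1.03j), (-1.93-1.03j), (1.1+0j)]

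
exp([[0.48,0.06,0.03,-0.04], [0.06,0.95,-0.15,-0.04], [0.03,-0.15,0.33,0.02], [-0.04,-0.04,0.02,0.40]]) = [[1.62, 0.12, 0.04, -0.06], [0.12, 2.62, -0.29, -0.08], [0.04, -0.29, 1.41, 0.03], [-0.06, -0.08, 0.03, 1.49]]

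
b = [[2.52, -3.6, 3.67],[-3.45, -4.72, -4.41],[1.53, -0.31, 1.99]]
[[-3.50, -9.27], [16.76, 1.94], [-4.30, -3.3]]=b @ [[-1.44, 0.59], [-1.32, 0.99], [-1.26, -1.96]]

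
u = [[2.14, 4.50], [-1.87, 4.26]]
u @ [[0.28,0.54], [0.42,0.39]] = [[2.49, 2.91], [1.27, 0.65]]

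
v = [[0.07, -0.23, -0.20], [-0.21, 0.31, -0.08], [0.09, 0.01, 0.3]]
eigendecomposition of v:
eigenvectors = [[0.83, 0.43, -0.42],[0.49, -0.87, -0.38],[-0.26, 0.22, 0.82]]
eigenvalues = [-0.0, 0.43, 0.25]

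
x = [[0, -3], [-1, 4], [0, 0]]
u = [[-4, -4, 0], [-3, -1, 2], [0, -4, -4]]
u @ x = [[4, -4], [1, 5], [4, -16]]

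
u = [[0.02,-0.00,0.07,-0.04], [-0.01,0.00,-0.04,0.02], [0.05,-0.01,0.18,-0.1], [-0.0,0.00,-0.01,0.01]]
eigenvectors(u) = [[0.35+0.00j, -0.27+0.40j, -0.27-0.40j, (0.55+0j)], [-0.20+0.00j, -0.33+0.16j, -0.33-0.16j, -0.74+0.00j], [(0.91+0j), 0.43-0.10j, (0.43+0.1j), -0.32+0.00j], [(-0.05+0j), 0.66+0.00j, 0.66-0.00j, -0.24+0.00j]]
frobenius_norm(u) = 0.23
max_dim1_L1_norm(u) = 0.34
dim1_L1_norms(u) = [0.13, 0.07, 0.34, 0.02]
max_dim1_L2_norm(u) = 0.21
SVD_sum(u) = [[0.02, -0.0, 0.07, -0.04], [-0.01, 0.0, -0.04, 0.02], [0.05, -0.01, 0.18, -0.10], [-0.0, 0.00, -0.01, 0.01]] + [[-0.00, 0.00, -0.0, -0.0], [-0.0, 0.0, -0.0, -0.00], [0.0, -0.0, 0.0, 0.00], [0.00, -0.00, 0.00, 0.00]] + [[0.0, 0.0, 0.0, 0.0], [-0.00, -0.0, -0.00, -0.0], [-0.0, -0.00, -0.00, -0.0], [0.0, 0.0, 0.00, 0.0]] + [[0.0, 0.00, -0.0, -0.0], [0.0, 0.00, -0.0, -0.0], [-0.0, -0.00, 0.00, 0.0], [0.0, 0.0, -0.0, -0.00]]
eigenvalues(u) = [(0.21+0j), 0j, -0j, (-0+0j)]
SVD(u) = [[-0.36, 0.23, 0.74, -0.51], [0.2, 0.15, -0.52, -0.82], [-0.91, -0.12, -0.39, 0.01], [0.06, -0.95, 0.15, -0.25]] @ diag([0.23270621697900437, 0.0052241055363188744, 0.0040495962362275565, 0.002031273243424808]) @ [[-0.23, 0.04, -0.85, 0.47], [-0.53, 0.23, -0.27, -0.77], [0.1, 0.97, 0.12, 0.18], [-0.81, -0.04, 0.44, 0.39]]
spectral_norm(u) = 0.23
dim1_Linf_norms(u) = [0.07, 0.04, 0.18, 0.01]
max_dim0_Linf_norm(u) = 0.18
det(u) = -0.00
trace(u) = 0.21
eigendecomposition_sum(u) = [[0.02+0.00j,  (-0+0j),  0.07+0.00j,  (-0.04+0j)], [-0.01+0.00j,  0.00-0.00j,  (-0.04+0j),  (0.02+0j)], [(0.05+0j),  -0.01+0.00j,  (0.18+0j),  -0.10+0.00j], [(-0+0j),  0.00-0.00j,  -0.01+0.00j,  (0.01+0j)]] + [[0.00+0.00j, 0.00+0.00j, (-0-0j), (-0+0j)], [(-0+0j), 0j, -0j, -0.00+0.00j], [-0j, (-0-0j), -0.00+0.00j, -0j], [0.00-0.00j, 0.00-0.00j, -0.00+0.00j, -0j]] + [[-0j, -0j, (-0+0j), -0.00-0.00j], [-0.00-0.00j, -0j, 0j, -0.00-0.00j], [0j, -0.00+0.00j, (-0-0j), 0j], [0.00+0.00j, 0j, (-0-0j), 0.00+0.00j]] + [[-0.00-0.00j, 0.00-0.00j, 0.00+0.00j, 0.00-0.00j], [0.00+0.00j, (-0+0j), -0.00-0.00j, (-0+0j)], [0.00+0.00j, -0.00+0.00j, (-0-0j), -0.00+0.00j], [0.00+0.00j, (-0+0j), -0.00-0.00j, -0.00+0.00j]]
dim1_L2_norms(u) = [0.08, 0.05, 0.21, 0.01]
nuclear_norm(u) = 0.24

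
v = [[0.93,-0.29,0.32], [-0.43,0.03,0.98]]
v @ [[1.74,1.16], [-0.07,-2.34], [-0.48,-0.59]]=[[1.48, 1.57],[-1.22, -1.15]]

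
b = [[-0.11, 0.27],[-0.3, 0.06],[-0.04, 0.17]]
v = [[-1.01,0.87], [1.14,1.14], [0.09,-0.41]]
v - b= [[-0.9, 0.60], [1.44, 1.08], [0.13, -0.58]]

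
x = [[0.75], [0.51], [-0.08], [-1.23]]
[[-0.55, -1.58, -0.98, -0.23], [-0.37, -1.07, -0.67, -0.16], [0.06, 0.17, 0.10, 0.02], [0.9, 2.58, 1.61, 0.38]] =x @ [[-0.73, -2.10, -1.31, -0.31]]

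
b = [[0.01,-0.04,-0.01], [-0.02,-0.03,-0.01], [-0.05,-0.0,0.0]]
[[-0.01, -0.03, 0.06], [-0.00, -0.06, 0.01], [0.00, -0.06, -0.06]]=b @ [[-0.03, 1.18, 1.16],[0.45, 0.88, -0.95],[-0.95, 0.90, -0.83]]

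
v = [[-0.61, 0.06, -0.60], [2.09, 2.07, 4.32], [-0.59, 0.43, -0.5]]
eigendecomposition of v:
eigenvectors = [[-0.35, 0.70, -0.01], [0.79, 0.44, 0.99], [-0.50, -0.56, 0.14]]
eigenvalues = [-1.6, -0.1, 2.65]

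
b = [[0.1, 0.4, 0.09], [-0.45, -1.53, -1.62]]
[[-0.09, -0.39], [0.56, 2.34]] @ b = [[0.17,0.56,0.62], [-1.0,-3.36,-3.74]]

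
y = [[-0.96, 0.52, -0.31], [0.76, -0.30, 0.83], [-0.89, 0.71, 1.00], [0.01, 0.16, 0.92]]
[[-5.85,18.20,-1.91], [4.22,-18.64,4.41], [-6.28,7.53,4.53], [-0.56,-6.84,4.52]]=y@[[4.70,-16.48,2.8], [-2.69,0.22,3.99], [-0.19,-7.29,4.19]]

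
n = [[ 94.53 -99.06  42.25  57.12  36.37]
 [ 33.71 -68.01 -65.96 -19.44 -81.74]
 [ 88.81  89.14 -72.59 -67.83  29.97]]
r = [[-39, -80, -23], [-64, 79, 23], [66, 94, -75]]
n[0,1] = -99.06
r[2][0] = 66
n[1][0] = 33.71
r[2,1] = 94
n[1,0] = 33.71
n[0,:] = [94.53, -99.06, 42.25, 57.12, 36.37]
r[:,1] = [-80, 79, 94]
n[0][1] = -99.06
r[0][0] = -39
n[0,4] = 36.37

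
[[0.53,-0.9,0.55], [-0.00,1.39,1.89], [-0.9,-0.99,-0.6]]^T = [[0.53,-0.00,-0.9],[-0.9,1.39,-0.99],[0.55,1.89,-0.60]]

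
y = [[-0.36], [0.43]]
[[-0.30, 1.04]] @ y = [[0.56]]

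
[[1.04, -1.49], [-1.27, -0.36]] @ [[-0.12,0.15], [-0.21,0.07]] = [[0.19,0.05], [0.23,-0.22]]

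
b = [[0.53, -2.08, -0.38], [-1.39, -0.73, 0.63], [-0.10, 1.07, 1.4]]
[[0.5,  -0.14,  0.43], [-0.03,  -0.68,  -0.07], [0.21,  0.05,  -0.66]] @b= [[0.42, -0.48, 0.32],  [0.94, 0.48, -0.52],  [0.11, -1.18, -0.97]]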